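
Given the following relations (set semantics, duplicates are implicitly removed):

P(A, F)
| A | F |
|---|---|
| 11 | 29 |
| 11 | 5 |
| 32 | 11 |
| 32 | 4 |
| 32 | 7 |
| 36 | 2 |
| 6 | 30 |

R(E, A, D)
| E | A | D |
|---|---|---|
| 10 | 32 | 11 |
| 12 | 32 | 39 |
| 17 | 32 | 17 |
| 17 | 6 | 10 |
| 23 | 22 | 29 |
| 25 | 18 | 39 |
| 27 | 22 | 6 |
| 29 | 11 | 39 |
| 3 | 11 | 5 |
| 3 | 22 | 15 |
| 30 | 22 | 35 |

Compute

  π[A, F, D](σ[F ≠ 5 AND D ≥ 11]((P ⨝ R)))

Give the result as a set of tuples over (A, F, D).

P ⋈ R (natural join on A): {(11, 29, 29, 39), (11, 29, 3, 5), (11, 5, 29, 39), (11, 5, 3, 5), (32, 11, 10, 11), (32, 11, 12, 39), (32, 11, 17, 17), (32, 4, 10, 11), (32, 4, 12, 39), (32, 4, 17, 17), (32, 7, 10, 11), (32, 7, 12, 39), (32, 7, 17, 17), (6, 30, 17, 10)}
Apply σ_{F ≠ 5 AND D ≥ 11}; surviving tuples: {(11, 29, 29, 39), (32, 11, 10, 11), (32, 11, 12, 39), (32, 11, 17, 17), (32, 4, 10, 11), (32, 4, 12, 39), (32, 4, 17, 17), (32, 7, 10, 11), (32, 7, 12, 39), (32, 7, 17, 17)}
Projecting to A, F, D: {(11, 29, 39), (32, 11, 11), (32, 11, 17), (32, 11, 39), (32, 4, 11), (32, 4, 17), (32, 4, 39), (32, 7, 11), (32, 7, 17), (32, 7, 39)}

{(11, 29, 39), (32, 11, 11), (32, 11, 17), (32, 11, 39), (32, 4, 11), (32, 4, 17), (32, 4, 39), (32, 7, 11), (32, 7, 17), (32, 7, 39)}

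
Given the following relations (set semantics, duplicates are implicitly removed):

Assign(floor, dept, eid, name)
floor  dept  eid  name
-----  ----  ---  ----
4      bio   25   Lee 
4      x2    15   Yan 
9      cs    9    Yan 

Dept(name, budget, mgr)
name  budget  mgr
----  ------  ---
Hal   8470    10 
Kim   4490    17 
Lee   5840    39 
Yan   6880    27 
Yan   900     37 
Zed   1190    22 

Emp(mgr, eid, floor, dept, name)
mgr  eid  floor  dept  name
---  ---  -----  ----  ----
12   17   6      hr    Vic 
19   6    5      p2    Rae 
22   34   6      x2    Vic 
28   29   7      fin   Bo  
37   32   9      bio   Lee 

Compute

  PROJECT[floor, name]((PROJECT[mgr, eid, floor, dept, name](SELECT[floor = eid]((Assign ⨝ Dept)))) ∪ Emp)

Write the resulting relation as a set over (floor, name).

Assign ⋈ Dept (natural join on name): {(4, bio, 25, Lee, 5840, 39), (4, x2, 15, Yan, 6880, 27), (4, x2, 15, Yan, 900, 37), (9, cs, 9, Yan, 6880, 27), (9, cs, 9, Yan, 900, 37)}
Apply σ_{floor = eid}; surviving tuples: {(9, cs, 9, Yan, 6880, 27), (9, cs, 9, Yan, 900, 37)}
π_{mgr, eid, floor, dept, name} gives {(27, 9, 9, cs, Yan), (37, 9, 9, cs, Yan)}.
Taking the union: {(12, 17, 6, hr, Vic), (19, 6, 5, p2, Rae), (22, 34, 6, x2, Vic), (27, 9, 9, cs, Yan), (28, 29, 7, fin, Bo), (37, 32, 9, bio, Lee), (37, 9, 9, cs, Yan)}
π_{floor, name} gives {(5, Rae), (6, Vic), (7, Bo), (9, Lee), (9, Yan)} (2 duplicate(s) eliminated).

{(5, Rae), (6, Vic), (7, Bo), (9, Lee), (9, Yan)}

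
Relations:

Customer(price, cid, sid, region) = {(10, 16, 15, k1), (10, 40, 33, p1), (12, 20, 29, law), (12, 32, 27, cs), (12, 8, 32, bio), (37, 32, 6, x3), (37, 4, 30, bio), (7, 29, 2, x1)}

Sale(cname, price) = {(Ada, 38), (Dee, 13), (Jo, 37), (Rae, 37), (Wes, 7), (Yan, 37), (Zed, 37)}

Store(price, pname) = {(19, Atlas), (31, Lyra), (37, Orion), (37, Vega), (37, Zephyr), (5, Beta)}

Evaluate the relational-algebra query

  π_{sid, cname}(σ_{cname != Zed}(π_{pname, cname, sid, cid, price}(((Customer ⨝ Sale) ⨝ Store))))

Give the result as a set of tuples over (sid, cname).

Customer ⋈ Sale (natural join on price): {(37, 32, 6, x3, Jo), (37, 32, 6, x3, Rae), (37, 32, 6, x3, Yan), (37, 32, 6, x3, Zed), (37, 4, 30, bio, Jo), (37, 4, 30, bio, Rae), (37, 4, 30, bio, Yan), (37, 4, 30, bio, Zed), (7, 29, 2, x1, Wes)}
(Customer ⨝ Sale) ⋈ Store (natural join on price): {(37, 32, 6, x3, Jo, Orion), (37, 32, 6, x3, Jo, Vega), (37, 32, 6, x3, Jo, Zephyr), (37, 32, 6, x3, Rae, Orion), (37, 32, 6, x3, Rae, Vega), (37, 32, 6, x3, Rae, Zephyr), (37, 32, 6, x3, Yan, Orion), (37, 32, 6, x3, Yan, Vega), (37, 32, 6, x3, Yan, Zephyr), (37, 32, 6, x3, Zed, Orion), (37, 32, 6, x3, Zed, Vega), (37, 32, 6, x3, Zed, Zephyr), (37, 4, 30, bio, Jo, Orion), (37, 4, 30, bio, Jo, Vega), (37, 4, 30, bio, Jo, Zephyr), (37, 4, 30, bio, Rae, Orion), (37, 4, 30, bio, Rae, Vega), (37, 4, 30, bio, Rae, Zephyr), (37, 4, 30, bio, Yan, Orion), (37, 4, 30, bio, Yan, Vega), (37, 4, 30, bio, Yan, Zephyr), (37, 4, 30, bio, Zed, Orion), (37, 4, 30, bio, Zed, Vega), (37, 4, 30, bio, Zed, Zephyr)}
Projecting to pname, cname, sid, cid, price: {(Orion, Jo, 30, 4, 37), (Orion, Jo, 6, 32, 37), (Orion, Rae, 30, 4, 37), (Orion, Rae, 6, 32, 37), (Orion, Yan, 30, 4, 37), (Orion, Yan, 6, 32, 37), (Orion, Zed, 30, 4, 37), (Orion, Zed, 6, 32, 37), (Vega, Jo, 30, 4, 37), (Vega, Jo, 6, 32, 37), (Vega, Rae, 30, 4, 37), (Vega, Rae, 6, 32, 37), (Vega, Yan, 30, 4, 37), (Vega, Yan, 6, 32, 37), (Vega, Zed, 30, 4, 37), (Vega, Zed, 6, 32, 37), (Zephyr, Jo, 30, 4, 37), (Zephyr, Jo, 6, 32, 37), (Zephyr, Rae, 30, 4, 37), (Zephyr, Rae, 6, 32, 37), (Zephyr, Yan, 30, 4, 37), (Zephyr, Yan, 6, 32, 37), (Zephyr, Zed, 30, 4, 37), (Zephyr, Zed, 6, 32, 37)}
Apply σ_{cname != Zed}; surviving tuples: {(Orion, Jo, 30, 4, 37), (Orion, Jo, 6, 32, 37), (Orion, Rae, 30, 4, 37), (Orion, Rae, 6, 32, 37), (Orion, Yan, 30, 4, 37), (Orion, Yan, 6, 32, 37), (Vega, Jo, 30, 4, 37), (Vega, Jo, 6, 32, 37), (Vega, Rae, 30, 4, 37), (Vega, Rae, 6, 32, 37), (Vega, Yan, 30, 4, 37), (Vega, Yan, 6, 32, 37), (Zephyr, Jo, 30, 4, 37), (Zephyr, Jo, 6, 32, 37), (Zephyr, Rae, 30, 4, 37), (Zephyr, Rae, 6, 32, 37), (Zephyr, Yan, 30, 4, 37), (Zephyr, Yan, 6, 32, 37)}
Projecting to sid, cname (12 duplicate(s) eliminated): {(30, Jo), (30, Rae), (30, Yan), (6, Jo), (6, Rae), (6, Yan)}

{(30, Jo), (30, Rae), (30, Yan), (6, Jo), (6, Rae), (6, Yan)}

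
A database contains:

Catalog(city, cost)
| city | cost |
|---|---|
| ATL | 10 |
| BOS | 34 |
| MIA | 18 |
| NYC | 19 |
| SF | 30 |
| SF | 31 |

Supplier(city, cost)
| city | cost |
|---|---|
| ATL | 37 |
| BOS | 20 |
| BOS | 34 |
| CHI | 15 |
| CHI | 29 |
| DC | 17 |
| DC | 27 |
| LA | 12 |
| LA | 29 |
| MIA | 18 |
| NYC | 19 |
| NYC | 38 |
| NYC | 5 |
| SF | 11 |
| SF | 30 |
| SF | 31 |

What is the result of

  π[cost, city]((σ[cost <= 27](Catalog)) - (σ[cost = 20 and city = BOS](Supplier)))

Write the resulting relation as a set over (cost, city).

{(10, ATL), (18, MIA), (19, NYC)}

Filtering on cost <= 27 leaves {(ATL, 10), (MIA, 18), (NYC, 19)}.
Filtering on cost = 20 and city = BOS leaves {(BOS, 20)}.
Difference: {(ATL, 10), (MIA, 18), (NYC, 19)} with {(BOS, 20)} → {(ATL, 10), (MIA, 18), (NYC, 19)}
π[cost, city]: project onto (cost, city) → {(10, ATL), (18, MIA), (19, NYC)}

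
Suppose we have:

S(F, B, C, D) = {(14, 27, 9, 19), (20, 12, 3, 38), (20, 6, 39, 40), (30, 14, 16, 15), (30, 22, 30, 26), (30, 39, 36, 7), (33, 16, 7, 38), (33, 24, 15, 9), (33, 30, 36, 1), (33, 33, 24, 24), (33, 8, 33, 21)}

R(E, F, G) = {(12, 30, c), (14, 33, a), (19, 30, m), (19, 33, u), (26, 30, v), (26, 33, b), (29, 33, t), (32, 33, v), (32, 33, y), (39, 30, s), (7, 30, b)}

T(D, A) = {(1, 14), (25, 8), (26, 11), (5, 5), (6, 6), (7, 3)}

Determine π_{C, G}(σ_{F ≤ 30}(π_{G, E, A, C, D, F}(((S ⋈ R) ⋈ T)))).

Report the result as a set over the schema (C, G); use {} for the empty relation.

Joining S and R on F yields {(30, 14, 16, 15, 12, c), (30, 14, 16, 15, 19, m), (30, 14, 16, 15, 26, v), (30, 14, 16, 15, 39, s), (30, 14, 16, 15, 7, b), (30, 22, 30, 26, 12, c), (30, 22, 30, 26, 19, m), (30, 22, 30, 26, 26, v), (30, 22, 30, 26, 39, s), (30, 22, 30, 26, 7, b), (30, 39, 36, 7, 12, c), (30, 39, 36, 7, 19, m), (30, 39, 36, 7, 26, v), (30, 39, 36, 7, 39, s), (30, 39, 36, 7, 7, b), (33, 16, 7, 38, 14, a), (33, 16, 7, 38, 19, u), (33, 16, 7, 38, 26, b), (33, 16, 7, 38, 29, t), (33, 16, 7, 38, 32, v), (33, 16, 7, 38, 32, y), (33, 24, 15, 9, 14, a), (33, 24, 15, 9, 19, u), (33, 24, 15, 9, 26, b), (33, 24, 15, 9, 29, t), (33, 24, 15, 9, 32, v), (33, 24, 15, 9, 32, y), (33, 30, 36, 1, 14, a), (33, 30, 36, 1, 19, u), (33, 30, 36, 1, 26, b), (33, 30, 36, 1, 29, t), (33, 30, 36, 1, 32, v), (33, 30, 36, 1, 32, y), (33, 33, 24, 24, 14, a), (33, 33, 24, 24, 19, u), (33, 33, 24, 24, 26, b), (33, 33, 24, 24, 29, t), (33, 33, 24, 24, 32, v), (33, 33, 24, 24, 32, y), (33, 8, 33, 21, 14, a), (33, 8, 33, 21, 19, u), (33, 8, 33, 21, 26, b), (33, 8, 33, 21, 29, t), (33, 8, 33, 21, 32, v), (33, 8, 33, 21, 32, y)}.
Joining (S ⋈ R) and T on D yields {(30, 22, 30, 26, 12, c, 11), (30, 22, 30, 26, 19, m, 11), (30, 22, 30, 26, 26, v, 11), (30, 22, 30, 26, 39, s, 11), (30, 22, 30, 26, 7, b, 11), (30, 39, 36, 7, 12, c, 3), (30, 39, 36, 7, 19, m, 3), (30, 39, 36, 7, 26, v, 3), (30, 39, 36, 7, 39, s, 3), (30, 39, 36, 7, 7, b, 3), (33, 30, 36, 1, 14, a, 14), (33, 30, 36, 1, 19, u, 14), (33, 30, 36, 1, 26, b, 14), (33, 30, 36, 1, 29, t, 14), (33, 30, 36, 1, 32, v, 14), (33, 30, 36, 1, 32, y, 14)}.
Projecting to G, E, A, C, D, F: {(a, 14, 14, 36, 1, 33), (b, 26, 14, 36, 1, 33), (b, 7, 11, 30, 26, 30), (b, 7, 3, 36, 7, 30), (c, 12, 11, 30, 26, 30), (c, 12, 3, 36, 7, 30), (m, 19, 11, 30, 26, 30), (m, 19, 3, 36, 7, 30), (s, 39, 11, 30, 26, 30), (s, 39, 3, 36, 7, 30), (t, 29, 14, 36, 1, 33), (u, 19, 14, 36, 1, 33), (v, 26, 11, 30, 26, 30), (v, 26, 3, 36, 7, 30), (v, 32, 14, 36, 1, 33), (y, 32, 14, 36, 1, 33)}
Apply σ_{F ≤ 30}; surviving tuples: {(b, 7, 11, 30, 26, 30), (b, 7, 3, 36, 7, 30), (c, 12, 11, 30, 26, 30), (c, 12, 3, 36, 7, 30), (m, 19, 11, 30, 26, 30), (m, 19, 3, 36, 7, 30), (s, 39, 11, 30, 26, 30), (s, 39, 3, 36, 7, 30), (v, 26, 11, 30, 26, 30), (v, 26, 3, 36, 7, 30)}
Projecting to C, G: {(30, b), (30, c), (30, m), (30, s), (30, v), (36, b), (36, c), (36, m), (36, s), (36, v)}

{(30, b), (30, c), (30, m), (30, s), (30, v), (36, b), (36, c), (36, m), (36, s), (36, v)}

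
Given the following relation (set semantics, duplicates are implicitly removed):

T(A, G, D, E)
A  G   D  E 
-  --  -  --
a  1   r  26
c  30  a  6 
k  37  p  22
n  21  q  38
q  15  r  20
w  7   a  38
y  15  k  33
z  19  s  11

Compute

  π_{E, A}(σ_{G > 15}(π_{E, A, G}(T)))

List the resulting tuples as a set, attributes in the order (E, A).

Projecting to E, A, G: {(11, z, 19), (20, q, 15), (22, k, 37), (26, a, 1), (33, y, 15), (38, n, 21), (38, w, 7), (6, c, 30)}
Filtering on G > 15 leaves {(11, z, 19), (22, k, 37), (38, n, 21), (6, c, 30)}.
Projecting to E, A: {(11, z), (22, k), (38, n), (6, c)}

{(11, z), (22, k), (38, n), (6, c)}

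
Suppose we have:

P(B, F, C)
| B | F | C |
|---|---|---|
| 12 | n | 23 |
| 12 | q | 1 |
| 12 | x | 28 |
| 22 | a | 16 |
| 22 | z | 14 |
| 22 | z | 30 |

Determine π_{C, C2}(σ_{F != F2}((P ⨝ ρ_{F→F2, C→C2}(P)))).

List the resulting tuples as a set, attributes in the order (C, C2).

{(1, 23), (1, 28), (14, 16), (16, 14), (16, 30), (23, 1), (23, 28), (28, 1), (28, 23), (30, 16)}

ρ[F→F2, C→C2]: schema becomes (B, F2, C2); tuples unchanged.
Joining P and ρ_{F→F2, C→C2}(P) on B yields {(12, n, 23, n, 23), (12, n, 23, q, 1), (12, n, 23, x, 28), (12, q, 1, n, 23), (12, q, 1, q, 1), (12, q, 1, x, 28), (12, x, 28, n, 23), (12, x, 28, q, 1), (12, x, 28, x, 28), (22, a, 16, a, 16), (22, a, 16, z, 14), (22, a, 16, z, 30), (22, z, 14, a, 16), (22, z, 14, z, 14), (22, z, 14, z, 30), (22, z, 30, a, 16), (22, z, 30, z, 14), (22, z, 30, z, 30)}.
σ[F != F2]: keep tuples satisfying F != F2 → {(12, n, 23, q, 1), (12, n, 23, x, 28), (12, q, 1, n, 23), (12, q, 1, x, 28), (12, x, 28, n, 23), (12, x, 28, q, 1), (22, a, 16, z, 14), (22, a, 16, z, 30), (22, z, 14, a, 16), (22, z, 30, a, 16)}
π_{C, C2} gives {(1, 23), (1, 28), (14, 16), (16, 14), (16, 30), (23, 1), (23, 28), (28, 1), (28, 23), (30, 16)}.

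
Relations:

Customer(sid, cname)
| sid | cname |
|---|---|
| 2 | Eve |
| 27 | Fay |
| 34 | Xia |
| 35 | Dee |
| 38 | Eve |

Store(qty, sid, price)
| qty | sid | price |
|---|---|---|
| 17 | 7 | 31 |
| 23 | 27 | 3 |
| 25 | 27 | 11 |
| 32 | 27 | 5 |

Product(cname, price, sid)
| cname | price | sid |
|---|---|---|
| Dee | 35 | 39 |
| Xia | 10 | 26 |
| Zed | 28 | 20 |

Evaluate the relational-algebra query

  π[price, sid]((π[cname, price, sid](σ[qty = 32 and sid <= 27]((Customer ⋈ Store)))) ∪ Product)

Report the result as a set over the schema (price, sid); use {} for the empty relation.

{(10, 26), (28, 20), (35, 39), (5, 27)}

Natural join on sid: {(27, Fay, 23, 3), (27, Fay, 25, 11), (27, Fay, 32, 5)}
σ[qty = 32 and sid <= 27]: keep tuples satisfying qty = 32 and sid <= 27 → {(27, Fay, 32, 5)}
Keep only column(s) cname, price, sid: {(Fay, 5, 27)}
Set union of the two operands is {(Dee, 35, 39), (Fay, 5, 27), (Xia, 10, 26), (Zed, 28, 20)}.
Keep only column(s) price, sid: {(10, 26), (28, 20), (35, 39), (5, 27)}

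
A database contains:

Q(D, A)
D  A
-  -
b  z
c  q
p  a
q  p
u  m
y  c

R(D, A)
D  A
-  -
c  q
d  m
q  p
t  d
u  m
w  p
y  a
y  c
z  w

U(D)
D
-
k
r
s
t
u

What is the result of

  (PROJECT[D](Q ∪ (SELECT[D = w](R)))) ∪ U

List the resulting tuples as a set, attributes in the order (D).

Filtering on D = w leaves {(w, p)}.
Taking the union: {(b, z), (c, q), (p, a), (q, p), (u, m), (w, p), (y, c)}
Keep only column(s) D: {b, c, p, q, u, w, y}
Taking the union: {b, c, k, p, q, r, s, t, u, w, y}

{b, c, k, p, q, r, s, t, u, w, y}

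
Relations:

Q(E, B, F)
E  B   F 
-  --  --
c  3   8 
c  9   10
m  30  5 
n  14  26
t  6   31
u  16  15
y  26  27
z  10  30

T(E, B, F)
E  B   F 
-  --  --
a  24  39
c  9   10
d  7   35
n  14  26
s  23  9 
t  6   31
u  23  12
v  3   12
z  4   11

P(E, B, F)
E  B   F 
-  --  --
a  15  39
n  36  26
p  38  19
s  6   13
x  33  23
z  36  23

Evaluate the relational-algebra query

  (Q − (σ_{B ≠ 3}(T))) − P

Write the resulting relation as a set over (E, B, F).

{(c, 3, 8), (m, 30, 5), (u, 16, 15), (y, 26, 27), (z, 10, 30)}

Selection B ≠ 3: {(a, 24, 39), (c, 9, 10), (d, 7, 35), (n, 14, 26), (s, 23, 9), (t, 6, 31), (u, 23, 12), (z, 4, 11)}
Difference: {(c, 3, 8), (c, 9, 10), (m, 30, 5), (n, 14, 26), (t, 6, 31), (u, 16, 15), (y, 26, 27), (z, 10, 30)} with {(a, 24, 39), (c, 9, 10), (d, 7, 35), (n, 14, 26), (s, 23, 9), (t, 6, 31), (u, 23, 12), (z, 4, 11)} → {(c, 3, 8), (m, 30, 5), (u, 16, 15), (y, 26, 27), (z, 10, 30)}
Difference: {(c, 3, 8), (m, 30, 5), (u, 16, 15), (y, 26, 27), (z, 10, 30)} with {(a, 15, 39), (n, 36, 26), (p, 38, 19), (s, 6, 13), (x, 33, 23), (z, 36, 23)} → {(c, 3, 8), (m, 30, 5), (u, 16, 15), (y, 26, 27), (z, 10, 30)}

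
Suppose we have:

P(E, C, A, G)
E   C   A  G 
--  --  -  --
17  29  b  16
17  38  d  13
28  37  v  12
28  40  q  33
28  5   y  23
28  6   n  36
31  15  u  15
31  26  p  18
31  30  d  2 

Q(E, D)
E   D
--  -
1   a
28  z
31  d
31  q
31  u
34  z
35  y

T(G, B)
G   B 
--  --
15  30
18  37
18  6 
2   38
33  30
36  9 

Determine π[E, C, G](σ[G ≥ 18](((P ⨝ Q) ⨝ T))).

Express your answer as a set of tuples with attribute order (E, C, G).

{(28, 40, 33), (28, 6, 36), (31, 26, 18)}

Joining P and Q on E yields {(28, 37, v, 12, z), (28, 40, q, 33, z), (28, 5, y, 23, z), (28, 6, n, 36, z), (31, 15, u, 15, d), (31, 15, u, 15, q), (31, 15, u, 15, u), (31, 26, p, 18, d), (31, 26, p, 18, q), (31, 26, p, 18, u), (31, 30, d, 2, d), (31, 30, d, 2, q), (31, 30, d, 2, u)}.
Joining (P ⨝ Q) and T on G yields {(28, 40, q, 33, z, 30), (28, 6, n, 36, z, 9), (31, 15, u, 15, d, 30), (31, 15, u, 15, q, 30), (31, 15, u, 15, u, 30), (31, 26, p, 18, d, 37), (31, 26, p, 18, d, 6), (31, 26, p, 18, q, 37), (31, 26, p, 18, q, 6), (31, 26, p, 18, u, 37), (31, 26, p, 18, u, 6), (31, 30, d, 2, d, 38), (31, 30, d, 2, q, 38), (31, 30, d, 2, u, 38)}.
Apply σ_{G ≥ 18}; surviving tuples: {(28, 40, q, 33, z, 30), (28, 6, n, 36, z, 9), (31, 26, p, 18, d, 37), (31, 26, p, 18, d, 6), (31, 26, p, 18, q, 37), (31, 26, p, 18, q, 6), (31, 26, p, 18, u, 37), (31, 26, p, 18, u, 6)}
π_{E, C, G} gives {(28, 40, 33), (28, 6, 36), (31, 26, 18)} (5 duplicate(s) eliminated).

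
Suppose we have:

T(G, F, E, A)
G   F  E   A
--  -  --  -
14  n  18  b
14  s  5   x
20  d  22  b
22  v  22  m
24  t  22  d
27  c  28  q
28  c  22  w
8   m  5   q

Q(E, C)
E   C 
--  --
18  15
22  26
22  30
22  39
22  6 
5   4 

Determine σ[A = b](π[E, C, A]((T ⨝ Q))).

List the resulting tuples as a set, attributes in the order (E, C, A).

Natural join on E: {(14, n, 18, b, 15), (14, s, 5, x, 4), (20, d, 22, b, 26), (20, d, 22, b, 30), (20, d, 22, b, 39), (20, d, 22, b, 6), (22, v, 22, m, 26), (22, v, 22, m, 30), (22, v, 22, m, 39), (22, v, 22, m, 6), (24, t, 22, d, 26), (24, t, 22, d, 30), (24, t, 22, d, 39), (24, t, 22, d, 6), (28, c, 22, w, 26), (28, c, 22, w, 30), (28, c, 22, w, 39), (28, c, 22, w, 6), (8, m, 5, q, 4)}
Projecting to E, C, A: {(18, 15, b), (22, 26, b), (22, 26, d), (22, 26, m), (22, 26, w), (22, 30, b), (22, 30, d), (22, 30, m), (22, 30, w), (22, 39, b), (22, 39, d), (22, 39, m), (22, 39, w), (22, 6, b), (22, 6, d), (22, 6, m), (22, 6, w), (5, 4, q), (5, 4, x)}
σ[A = b]: keep tuples satisfying A = b → {(18, 15, b), (22, 26, b), (22, 30, b), (22, 39, b), (22, 6, b)}

{(18, 15, b), (22, 26, b), (22, 30, b), (22, 39, b), (22, 6, b)}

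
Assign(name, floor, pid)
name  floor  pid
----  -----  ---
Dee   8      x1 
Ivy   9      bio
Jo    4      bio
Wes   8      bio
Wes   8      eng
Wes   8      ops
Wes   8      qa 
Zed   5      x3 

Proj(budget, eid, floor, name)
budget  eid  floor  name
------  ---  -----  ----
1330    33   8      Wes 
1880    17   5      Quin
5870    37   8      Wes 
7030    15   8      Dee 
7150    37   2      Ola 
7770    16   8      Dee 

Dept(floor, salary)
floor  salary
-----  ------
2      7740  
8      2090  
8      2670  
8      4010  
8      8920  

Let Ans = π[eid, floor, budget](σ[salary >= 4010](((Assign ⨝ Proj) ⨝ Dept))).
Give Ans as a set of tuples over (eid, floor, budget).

{(15, 8, 7030), (16, 8, 7770), (33, 8, 1330), (37, 8, 5870)}

Assign ⋈ Proj (natural join on name, floor): {(Dee, 8, x1, 7030, 15), (Dee, 8, x1, 7770, 16), (Wes, 8, bio, 1330, 33), (Wes, 8, bio, 5870, 37), (Wes, 8, eng, 1330, 33), (Wes, 8, eng, 5870, 37), (Wes, 8, ops, 1330, 33), (Wes, 8, ops, 5870, 37), (Wes, 8, qa, 1330, 33), (Wes, 8, qa, 5870, 37)}
(Assign ⨝ Proj) ⋈ Dept (natural join on floor): {(Dee, 8, x1, 7030, 15, 2090), (Dee, 8, x1, 7030, 15, 2670), (Dee, 8, x1, 7030, 15, 4010), (Dee, 8, x1, 7030, 15, 8920), (Dee, 8, x1, 7770, 16, 2090), (Dee, 8, x1, 7770, 16, 2670), (Dee, 8, x1, 7770, 16, 4010), (Dee, 8, x1, 7770, 16, 8920), (Wes, 8, bio, 1330, 33, 2090), (Wes, 8, bio, 1330, 33, 2670), (Wes, 8, bio, 1330, 33, 4010), (Wes, 8, bio, 1330, 33, 8920), (Wes, 8, bio, 5870, 37, 2090), (Wes, 8, bio, 5870, 37, 2670), (Wes, 8, bio, 5870, 37, 4010), (Wes, 8, bio, 5870, 37, 8920), (Wes, 8, eng, 1330, 33, 2090), (Wes, 8, eng, 1330, 33, 2670), (Wes, 8, eng, 1330, 33, 4010), (Wes, 8, eng, 1330, 33, 8920), (Wes, 8, eng, 5870, 37, 2090), (Wes, 8, eng, 5870, 37, 2670), (Wes, 8, eng, 5870, 37, 4010), (Wes, 8, eng, 5870, 37, 8920), (Wes, 8, ops, 1330, 33, 2090), (Wes, 8, ops, 1330, 33, 2670), (Wes, 8, ops, 1330, 33, 4010), (Wes, 8, ops, 1330, 33, 8920), (Wes, 8, ops, 5870, 37, 2090), (Wes, 8, ops, 5870, 37, 2670), (Wes, 8, ops, 5870, 37, 4010), (Wes, 8, ops, 5870, 37, 8920), (Wes, 8, qa, 1330, 33, 2090), (Wes, 8, qa, 1330, 33, 2670), (Wes, 8, qa, 1330, 33, 4010), (Wes, 8, qa, 1330, 33, 8920), (Wes, 8, qa, 5870, 37, 2090), (Wes, 8, qa, 5870, 37, 2670), (Wes, 8, qa, 5870, 37, 4010), (Wes, 8, qa, 5870, 37, 8920)}
σ[salary >= 4010]: keep tuples satisfying salary >= 4010 → {(Dee, 8, x1, 7030, 15, 4010), (Dee, 8, x1, 7030, 15, 8920), (Dee, 8, x1, 7770, 16, 4010), (Dee, 8, x1, 7770, 16, 8920), (Wes, 8, bio, 1330, 33, 4010), (Wes, 8, bio, 1330, 33, 8920), (Wes, 8, bio, 5870, 37, 4010), (Wes, 8, bio, 5870, 37, 8920), (Wes, 8, eng, 1330, 33, 4010), (Wes, 8, eng, 1330, 33, 8920), (Wes, 8, eng, 5870, 37, 4010), (Wes, 8, eng, 5870, 37, 8920), (Wes, 8, ops, 1330, 33, 4010), (Wes, 8, ops, 1330, 33, 8920), (Wes, 8, ops, 5870, 37, 4010), (Wes, 8, ops, 5870, 37, 8920), (Wes, 8, qa, 1330, 33, 4010), (Wes, 8, qa, 1330, 33, 8920), (Wes, 8, qa, 5870, 37, 4010), (Wes, 8, qa, 5870, 37, 8920)}
π[eid, floor, budget]: project onto (eid, floor, budget) (16 duplicate(s) eliminated) → {(15, 8, 7030), (16, 8, 7770), (33, 8, 1330), (37, 8, 5870)}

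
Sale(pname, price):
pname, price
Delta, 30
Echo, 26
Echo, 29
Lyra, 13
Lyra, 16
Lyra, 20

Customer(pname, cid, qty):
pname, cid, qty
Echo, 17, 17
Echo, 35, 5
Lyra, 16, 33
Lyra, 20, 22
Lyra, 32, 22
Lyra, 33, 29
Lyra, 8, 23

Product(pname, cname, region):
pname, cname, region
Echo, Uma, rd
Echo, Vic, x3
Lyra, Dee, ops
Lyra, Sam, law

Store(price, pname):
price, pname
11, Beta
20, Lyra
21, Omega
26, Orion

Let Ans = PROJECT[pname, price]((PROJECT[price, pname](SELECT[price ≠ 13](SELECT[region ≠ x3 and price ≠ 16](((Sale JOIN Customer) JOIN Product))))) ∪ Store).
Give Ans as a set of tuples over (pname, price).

{(Beta, 11), (Echo, 26), (Echo, 29), (Lyra, 20), (Omega, 21), (Orion, 26)}

Sale ⋈ Customer (natural join on pname): {(Echo, 26, 17, 17), (Echo, 26, 35, 5), (Echo, 29, 17, 17), (Echo, 29, 35, 5), (Lyra, 13, 16, 33), (Lyra, 13, 20, 22), (Lyra, 13, 32, 22), (Lyra, 13, 33, 29), (Lyra, 13, 8, 23), (Lyra, 16, 16, 33), (Lyra, 16, 20, 22), (Lyra, 16, 32, 22), (Lyra, 16, 33, 29), (Lyra, 16, 8, 23), (Lyra, 20, 16, 33), (Lyra, 20, 20, 22), (Lyra, 20, 32, 22), (Lyra, 20, 33, 29), (Lyra, 20, 8, 23)}
(Sale JOIN Customer) ⋈ Product (natural join on pname): {(Echo, 26, 17, 17, Uma, rd), (Echo, 26, 17, 17, Vic, x3), (Echo, 26, 35, 5, Uma, rd), (Echo, 26, 35, 5, Vic, x3), (Echo, 29, 17, 17, Uma, rd), (Echo, 29, 17, 17, Vic, x3), (Echo, 29, 35, 5, Uma, rd), (Echo, 29, 35, 5, Vic, x3), (Lyra, 13, 16, 33, Dee, ops), (Lyra, 13, 16, 33, Sam, law), (Lyra, 13, 20, 22, Dee, ops), (Lyra, 13, 20, 22, Sam, law), (Lyra, 13, 32, 22, Dee, ops), (Lyra, 13, 32, 22, Sam, law), (Lyra, 13, 33, 29, Dee, ops), (Lyra, 13, 33, 29, Sam, law), (Lyra, 13, 8, 23, Dee, ops), (Lyra, 13, 8, 23, Sam, law), (Lyra, 16, 16, 33, Dee, ops), (Lyra, 16, 16, 33, Sam, law), (Lyra, 16, 20, 22, Dee, ops), (Lyra, 16, 20, 22, Sam, law), (Lyra, 16, 32, 22, Dee, ops), (Lyra, 16, 32, 22, Sam, law), (Lyra, 16, 33, 29, Dee, ops), (Lyra, 16, 33, 29, Sam, law), (Lyra, 16, 8, 23, Dee, ops), (Lyra, 16, 8, 23, Sam, law), (Lyra, 20, 16, 33, Dee, ops), (Lyra, 20, 16, 33, Sam, law), (Lyra, 20, 20, 22, Dee, ops), (Lyra, 20, 20, 22, Sam, law), (Lyra, 20, 32, 22, Dee, ops), (Lyra, 20, 32, 22, Sam, law), (Lyra, 20, 33, 29, Dee, ops), (Lyra, 20, 33, 29, Sam, law), (Lyra, 20, 8, 23, Dee, ops), (Lyra, 20, 8, 23, Sam, law)}
σ[region ≠ x3 and price ≠ 16]: keep tuples satisfying region ≠ x3 and price ≠ 16 → {(Echo, 26, 17, 17, Uma, rd), (Echo, 26, 35, 5, Uma, rd), (Echo, 29, 17, 17, Uma, rd), (Echo, 29, 35, 5, Uma, rd), (Lyra, 13, 16, 33, Dee, ops), (Lyra, 13, 16, 33, Sam, law), (Lyra, 13, 20, 22, Dee, ops), (Lyra, 13, 20, 22, Sam, law), (Lyra, 13, 32, 22, Dee, ops), (Lyra, 13, 32, 22, Sam, law), (Lyra, 13, 33, 29, Dee, ops), (Lyra, 13, 33, 29, Sam, law), (Lyra, 13, 8, 23, Dee, ops), (Lyra, 13, 8, 23, Sam, law), (Lyra, 20, 16, 33, Dee, ops), (Lyra, 20, 16, 33, Sam, law), (Lyra, 20, 20, 22, Dee, ops), (Lyra, 20, 20, 22, Sam, law), (Lyra, 20, 32, 22, Dee, ops), (Lyra, 20, 32, 22, Sam, law), (Lyra, 20, 33, 29, Dee, ops), (Lyra, 20, 33, 29, Sam, law), (Lyra, 20, 8, 23, Dee, ops), (Lyra, 20, 8, 23, Sam, law)}
σ[price ≠ 13]: keep tuples satisfying price ≠ 13 → {(Echo, 26, 17, 17, Uma, rd), (Echo, 26, 35, 5, Uma, rd), (Echo, 29, 17, 17, Uma, rd), (Echo, 29, 35, 5, Uma, rd), (Lyra, 20, 16, 33, Dee, ops), (Lyra, 20, 16, 33, Sam, law), (Lyra, 20, 20, 22, Dee, ops), (Lyra, 20, 20, 22, Sam, law), (Lyra, 20, 32, 22, Dee, ops), (Lyra, 20, 32, 22, Sam, law), (Lyra, 20, 33, 29, Dee, ops), (Lyra, 20, 33, 29, Sam, law), (Lyra, 20, 8, 23, Dee, ops), (Lyra, 20, 8, 23, Sam, law)}
π_{price, pname} gives {(20, Lyra), (26, Echo), (29, Echo)} (11 duplicate(s) eliminated).
Set union of the two operands is {(11, Beta), (20, Lyra), (21, Omega), (26, Echo), (26, Orion), (29, Echo)}.
π_{pname, price} gives {(Beta, 11), (Echo, 26), (Echo, 29), (Lyra, 20), (Omega, 21), (Orion, 26)}.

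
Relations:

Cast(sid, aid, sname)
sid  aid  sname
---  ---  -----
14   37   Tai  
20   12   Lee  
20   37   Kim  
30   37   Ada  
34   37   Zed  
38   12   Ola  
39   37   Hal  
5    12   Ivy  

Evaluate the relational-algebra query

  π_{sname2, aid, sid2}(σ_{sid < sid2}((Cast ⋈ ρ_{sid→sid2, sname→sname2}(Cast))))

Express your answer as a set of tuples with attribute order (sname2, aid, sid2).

{(Ada, 37, 30), (Hal, 37, 39), (Kim, 37, 20), (Lee, 12, 20), (Ola, 12, 38), (Zed, 37, 34)}

ρ[sid→sid2, sname→sname2]: schema becomes (sid2, aid, sname2); tuples unchanged.
Cast ⋈ ρ_{sid→sid2, sname→sname2}(Cast) (natural join on aid): {(14, 37, Tai, 14, Tai), (14, 37, Tai, 20, Kim), (14, 37, Tai, 30, Ada), (14, 37, Tai, 34, Zed), (14, 37, Tai, 39, Hal), (20, 12, Lee, 20, Lee), (20, 12, Lee, 38, Ola), (20, 12, Lee, 5, Ivy), (20, 37, Kim, 14, Tai), (20, 37, Kim, 20, Kim), (20, 37, Kim, 30, Ada), (20, 37, Kim, 34, Zed), (20, 37, Kim, 39, Hal), (30, 37, Ada, 14, Tai), (30, 37, Ada, 20, Kim), (30, 37, Ada, 30, Ada), (30, 37, Ada, 34, Zed), (30, 37, Ada, 39, Hal), (34, 37, Zed, 14, Tai), (34, 37, Zed, 20, Kim), (34, 37, Zed, 30, Ada), (34, 37, Zed, 34, Zed), (34, 37, Zed, 39, Hal), (38, 12, Ola, 20, Lee), (38, 12, Ola, 38, Ola), (38, 12, Ola, 5, Ivy), (39, 37, Hal, 14, Tai), (39, 37, Hal, 20, Kim), (39, 37, Hal, 30, Ada), (39, 37, Hal, 34, Zed), (39, 37, Hal, 39, Hal), (5, 12, Ivy, 20, Lee), (5, 12, Ivy, 38, Ola), (5, 12, Ivy, 5, Ivy)}
Apply σ_{sid < sid2}; surviving tuples: {(14, 37, Tai, 20, Kim), (14, 37, Tai, 30, Ada), (14, 37, Tai, 34, Zed), (14, 37, Tai, 39, Hal), (20, 12, Lee, 38, Ola), (20, 37, Kim, 30, Ada), (20, 37, Kim, 34, Zed), (20, 37, Kim, 39, Hal), (30, 37, Ada, 34, Zed), (30, 37, Ada, 39, Hal), (34, 37, Zed, 39, Hal), (5, 12, Ivy, 20, Lee), (5, 12, Ivy, 38, Ola)}
π[sname2, aid, sid2]: project onto (sname2, aid, sid2) (7 duplicate(s) eliminated) → {(Ada, 37, 30), (Hal, 37, 39), (Kim, 37, 20), (Lee, 12, 20), (Ola, 12, 38), (Zed, 37, 34)}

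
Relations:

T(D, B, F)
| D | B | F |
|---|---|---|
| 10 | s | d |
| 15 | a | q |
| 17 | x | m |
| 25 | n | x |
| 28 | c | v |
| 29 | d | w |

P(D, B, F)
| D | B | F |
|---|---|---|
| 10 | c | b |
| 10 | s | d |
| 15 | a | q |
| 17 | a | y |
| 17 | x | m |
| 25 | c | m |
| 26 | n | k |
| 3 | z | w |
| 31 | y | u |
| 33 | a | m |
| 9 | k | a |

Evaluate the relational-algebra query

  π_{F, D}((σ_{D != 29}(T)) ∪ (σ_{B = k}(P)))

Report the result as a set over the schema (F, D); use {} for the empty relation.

{(a, 9), (d, 10), (m, 17), (q, 15), (v, 28), (x, 25)}

Filtering on D != 29 leaves {(10, s, d), (15, a, q), (17, x, m), (25, n, x), (28, c, v)}.
Filtering on B = k leaves {(9, k, a)}.
Set union of the two operands is {(10, s, d), (15, a, q), (17, x, m), (25, n, x), (28, c, v), (9, k, a)}.
Keep only column(s) F, D: {(a, 9), (d, 10), (m, 17), (q, 15), (v, 28), (x, 25)}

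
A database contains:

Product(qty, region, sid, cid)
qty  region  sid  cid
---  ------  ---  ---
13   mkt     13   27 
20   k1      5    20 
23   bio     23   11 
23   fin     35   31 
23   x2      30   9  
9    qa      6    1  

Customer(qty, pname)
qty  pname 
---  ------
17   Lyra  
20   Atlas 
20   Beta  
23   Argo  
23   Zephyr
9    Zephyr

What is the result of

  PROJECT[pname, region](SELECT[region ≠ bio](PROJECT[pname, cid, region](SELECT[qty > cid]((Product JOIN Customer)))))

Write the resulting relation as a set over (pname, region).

Joining Product and Customer on qty yields {(20, k1, 5, 20, Atlas), (20, k1, 5, 20, Beta), (23, bio, 23, 11, Argo), (23, bio, 23, 11, Zephyr), (23, fin, 35, 31, Argo), (23, fin, 35, 31, Zephyr), (23, x2, 30, 9, Argo), (23, x2, 30, 9, Zephyr), (9, qa, 6, 1, Zephyr)}.
σ[qty > cid]: keep tuples satisfying qty > cid → {(23, bio, 23, 11, Argo), (23, bio, 23, 11, Zephyr), (23, x2, 30, 9, Argo), (23, x2, 30, 9, Zephyr), (9, qa, 6, 1, Zephyr)}
Keep only column(s) pname, cid, region: {(Argo, 11, bio), (Argo, 9, x2), (Zephyr, 1, qa), (Zephyr, 11, bio), (Zephyr, 9, x2)}
σ[region ≠ bio]: keep tuples satisfying region ≠ bio → {(Argo, 9, x2), (Zephyr, 1, qa), (Zephyr, 9, x2)}
Keep only column(s) pname, region: {(Argo, x2), (Zephyr, qa), (Zephyr, x2)}

{(Argo, x2), (Zephyr, qa), (Zephyr, x2)}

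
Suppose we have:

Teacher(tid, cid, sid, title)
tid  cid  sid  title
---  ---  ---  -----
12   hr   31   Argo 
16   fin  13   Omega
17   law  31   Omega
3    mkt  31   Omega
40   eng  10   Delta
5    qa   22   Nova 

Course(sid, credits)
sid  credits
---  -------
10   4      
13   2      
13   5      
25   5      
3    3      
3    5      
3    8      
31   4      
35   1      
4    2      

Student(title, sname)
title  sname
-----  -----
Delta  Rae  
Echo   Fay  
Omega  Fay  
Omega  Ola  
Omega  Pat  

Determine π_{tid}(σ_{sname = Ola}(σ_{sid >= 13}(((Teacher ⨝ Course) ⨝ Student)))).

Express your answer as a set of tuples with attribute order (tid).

{16, 17, 3}

Joining Teacher and Course on sid yields {(12, hr, 31, Argo, 4), (16, fin, 13, Omega, 2), (16, fin, 13, Omega, 5), (17, law, 31, Omega, 4), (3, mkt, 31, Omega, 4), (40, eng, 10, Delta, 4)}.
Joining (Teacher ⨝ Course) and Student on title yields {(16, fin, 13, Omega, 2, Fay), (16, fin, 13, Omega, 2, Ola), (16, fin, 13, Omega, 2, Pat), (16, fin, 13, Omega, 5, Fay), (16, fin, 13, Omega, 5, Ola), (16, fin, 13, Omega, 5, Pat), (17, law, 31, Omega, 4, Fay), (17, law, 31, Omega, 4, Ola), (17, law, 31, Omega, 4, Pat), (3, mkt, 31, Omega, 4, Fay), (3, mkt, 31, Omega, 4, Ola), (3, mkt, 31, Omega, 4, Pat), (40, eng, 10, Delta, 4, Rae)}.
Apply σ_{sid >= 13}; surviving tuples: {(16, fin, 13, Omega, 2, Fay), (16, fin, 13, Omega, 2, Ola), (16, fin, 13, Omega, 2, Pat), (16, fin, 13, Omega, 5, Fay), (16, fin, 13, Omega, 5, Ola), (16, fin, 13, Omega, 5, Pat), (17, law, 31, Omega, 4, Fay), (17, law, 31, Omega, 4, Ola), (17, law, 31, Omega, 4, Pat), (3, mkt, 31, Omega, 4, Fay), (3, mkt, 31, Omega, 4, Ola), (3, mkt, 31, Omega, 4, Pat)}
Apply σ_{sname = Ola}; surviving tuples: {(16, fin, 13, Omega, 2, Ola), (16, fin, 13, Omega, 5, Ola), (17, law, 31, Omega, 4, Ola), (3, mkt, 31, Omega, 4, Ola)}
π[tid]: project onto (tid) (1 duplicate(s) eliminated) → {16, 17, 3}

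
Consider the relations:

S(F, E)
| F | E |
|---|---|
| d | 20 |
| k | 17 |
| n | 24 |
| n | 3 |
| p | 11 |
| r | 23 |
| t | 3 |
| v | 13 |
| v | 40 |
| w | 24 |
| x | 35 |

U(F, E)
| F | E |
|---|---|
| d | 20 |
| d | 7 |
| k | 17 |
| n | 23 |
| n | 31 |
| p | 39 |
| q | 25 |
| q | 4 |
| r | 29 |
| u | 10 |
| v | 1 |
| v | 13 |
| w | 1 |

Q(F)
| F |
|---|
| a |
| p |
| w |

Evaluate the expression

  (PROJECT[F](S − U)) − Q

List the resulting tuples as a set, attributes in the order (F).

{n, r, t, v, x}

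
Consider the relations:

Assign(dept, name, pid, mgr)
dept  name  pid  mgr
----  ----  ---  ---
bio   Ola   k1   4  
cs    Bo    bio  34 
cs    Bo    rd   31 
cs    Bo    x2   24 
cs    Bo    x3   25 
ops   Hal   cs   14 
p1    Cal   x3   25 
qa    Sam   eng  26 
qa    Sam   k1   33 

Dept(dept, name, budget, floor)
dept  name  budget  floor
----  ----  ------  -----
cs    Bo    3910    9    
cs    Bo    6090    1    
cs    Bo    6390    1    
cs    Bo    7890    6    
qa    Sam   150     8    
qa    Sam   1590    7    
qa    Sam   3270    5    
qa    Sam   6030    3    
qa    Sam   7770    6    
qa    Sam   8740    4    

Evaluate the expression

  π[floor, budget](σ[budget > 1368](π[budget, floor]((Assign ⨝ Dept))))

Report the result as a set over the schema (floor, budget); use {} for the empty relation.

{(1, 6090), (1, 6390), (3, 6030), (4, 8740), (5, 3270), (6, 7770), (6, 7890), (7, 1590), (9, 3910)}

Joining Assign and Dept on dept, name yields {(cs, Bo, bio, 34, 3910, 9), (cs, Bo, bio, 34, 6090, 1), (cs, Bo, bio, 34, 6390, 1), (cs, Bo, bio, 34, 7890, 6), (cs, Bo, rd, 31, 3910, 9), (cs, Bo, rd, 31, 6090, 1), (cs, Bo, rd, 31, 6390, 1), (cs, Bo, rd, 31, 7890, 6), (cs, Bo, x2, 24, 3910, 9), (cs, Bo, x2, 24, 6090, 1), (cs, Bo, x2, 24, 6390, 1), (cs, Bo, x2, 24, 7890, 6), (cs, Bo, x3, 25, 3910, 9), (cs, Bo, x3, 25, 6090, 1), (cs, Bo, x3, 25, 6390, 1), (cs, Bo, x3, 25, 7890, 6), (qa, Sam, eng, 26, 150, 8), (qa, Sam, eng, 26, 1590, 7), (qa, Sam, eng, 26, 3270, 5), (qa, Sam, eng, 26, 6030, 3), (qa, Sam, eng, 26, 7770, 6), (qa, Sam, eng, 26, 8740, 4), (qa, Sam, k1, 33, 150, 8), (qa, Sam, k1, 33, 1590, 7), (qa, Sam, k1, 33, 3270, 5), (qa, Sam, k1, 33, 6030, 3), (qa, Sam, k1, 33, 7770, 6), (qa, Sam, k1, 33, 8740, 4)}.
Projecting to budget, floor (18 duplicate(s) eliminated): {(150, 8), (1590, 7), (3270, 5), (3910, 9), (6030, 3), (6090, 1), (6390, 1), (7770, 6), (7890, 6), (8740, 4)}
σ[budget > 1368]: keep tuples satisfying budget > 1368 → {(1590, 7), (3270, 5), (3910, 9), (6030, 3), (6090, 1), (6390, 1), (7770, 6), (7890, 6), (8740, 4)}
Projecting to floor, budget: {(1, 6090), (1, 6390), (3, 6030), (4, 8740), (5, 3270), (6, 7770), (6, 7890), (7, 1590), (9, 3910)}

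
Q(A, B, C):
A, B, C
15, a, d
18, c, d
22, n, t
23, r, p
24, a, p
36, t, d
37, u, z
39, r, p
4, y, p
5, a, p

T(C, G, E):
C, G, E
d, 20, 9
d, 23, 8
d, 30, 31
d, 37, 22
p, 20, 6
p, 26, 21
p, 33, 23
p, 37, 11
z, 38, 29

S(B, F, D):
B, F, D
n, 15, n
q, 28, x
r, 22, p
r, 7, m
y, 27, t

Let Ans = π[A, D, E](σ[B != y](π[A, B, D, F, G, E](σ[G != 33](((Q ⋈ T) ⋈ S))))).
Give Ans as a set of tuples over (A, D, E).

Joining Q and T on C yields {(15, a, d, 20, 9), (15, a, d, 23, 8), (15, a, d, 30, 31), (15, a, d, 37, 22), (18, c, d, 20, 9), (18, c, d, 23, 8), (18, c, d, 30, 31), (18, c, d, 37, 22), (23, r, p, 20, 6), (23, r, p, 26, 21), (23, r, p, 33, 23), (23, r, p, 37, 11), (24, a, p, 20, 6), (24, a, p, 26, 21), (24, a, p, 33, 23), (24, a, p, 37, 11), (36, t, d, 20, 9), (36, t, d, 23, 8), (36, t, d, 30, 31), (36, t, d, 37, 22), (37, u, z, 38, 29), (39, r, p, 20, 6), (39, r, p, 26, 21), (39, r, p, 33, 23), (39, r, p, 37, 11), (4, y, p, 20, 6), (4, y, p, 26, 21), (4, y, p, 33, 23), (4, y, p, 37, 11), (5, a, p, 20, 6), (5, a, p, 26, 21), (5, a, p, 33, 23), (5, a, p, 37, 11)}.
Joining (Q ⋈ T) and S on B yields {(23, r, p, 20, 6, 22, p), (23, r, p, 20, 6, 7, m), (23, r, p, 26, 21, 22, p), (23, r, p, 26, 21, 7, m), (23, r, p, 33, 23, 22, p), (23, r, p, 33, 23, 7, m), (23, r, p, 37, 11, 22, p), (23, r, p, 37, 11, 7, m), (39, r, p, 20, 6, 22, p), (39, r, p, 20, 6, 7, m), (39, r, p, 26, 21, 22, p), (39, r, p, 26, 21, 7, m), (39, r, p, 33, 23, 22, p), (39, r, p, 33, 23, 7, m), (39, r, p, 37, 11, 22, p), (39, r, p, 37, 11, 7, m), (4, y, p, 20, 6, 27, t), (4, y, p, 26, 21, 27, t), (4, y, p, 33, 23, 27, t), (4, y, p, 37, 11, 27, t)}.
Selection G != 33: {(23, r, p, 20, 6, 22, p), (23, r, p, 20, 6, 7, m), (23, r, p, 26, 21, 22, p), (23, r, p, 26, 21, 7, m), (23, r, p, 37, 11, 22, p), (23, r, p, 37, 11, 7, m), (39, r, p, 20, 6, 22, p), (39, r, p, 20, 6, 7, m), (39, r, p, 26, 21, 22, p), (39, r, p, 26, 21, 7, m), (39, r, p, 37, 11, 22, p), (39, r, p, 37, 11, 7, m), (4, y, p, 20, 6, 27, t), (4, y, p, 26, 21, 27, t), (4, y, p, 37, 11, 27, t)}
Keep only column(s) A, B, D, F, G, E: {(23, r, m, 7, 20, 6), (23, r, m, 7, 26, 21), (23, r, m, 7, 37, 11), (23, r, p, 22, 20, 6), (23, r, p, 22, 26, 21), (23, r, p, 22, 37, 11), (39, r, m, 7, 20, 6), (39, r, m, 7, 26, 21), (39, r, m, 7, 37, 11), (39, r, p, 22, 20, 6), (39, r, p, 22, 26, 21), (39, r, p, 22, 37, 11), (4, y, t, 27, 20, 6), (4, y, t, 27, 26, 21), (4, y, t, 27, 37, 11)}
Selection B != y: {(23, r, m, 7, 20, 6), (23, r, m, 7, 26, 21), (23, r, m, 7, 37, 11), (23, r, p, 22, 20, 6), (23, r, p, 22, 26, 21), (23, r, p, 22, 37, 11), (39, r, m, 7, 20, 6), (39, r, m, 7, 26, 21), (39, r, m, 7, 37, 11), (39, r, p, 22, 20, 6), (39, r, p, 22, 26, 21), (39, r, p, 22, 37, 11)}
Keep only column(s) A, D, E: {(23, m, 11), (23, m, 21), (23, m, 6), (23, p, 11), (23, p, 21), (23, p, 6), (39, m, 11), (39, m, 21), (39, m, 6), (39, p, 11), (39, p, 21), (39, p, 6)}

{(23, m, 11), (23, m, 21), (23, m, 6), (23, p, 11), (23, p, 21), (23, p, 6), (39, m, 11), (39, m, 21), (39, m, 6), (39, p, 11), (39, p, 21), (39, p, 6)}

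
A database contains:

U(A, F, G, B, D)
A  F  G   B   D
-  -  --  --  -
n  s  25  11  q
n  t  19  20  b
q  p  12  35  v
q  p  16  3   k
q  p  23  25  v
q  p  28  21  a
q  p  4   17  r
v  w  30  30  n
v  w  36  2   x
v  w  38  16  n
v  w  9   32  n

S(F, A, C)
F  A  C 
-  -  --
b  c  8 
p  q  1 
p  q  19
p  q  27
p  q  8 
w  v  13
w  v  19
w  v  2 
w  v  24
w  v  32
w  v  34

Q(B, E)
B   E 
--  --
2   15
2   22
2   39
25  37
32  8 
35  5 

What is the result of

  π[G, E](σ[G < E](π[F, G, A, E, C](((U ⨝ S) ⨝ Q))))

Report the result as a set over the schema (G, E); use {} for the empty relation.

U ⋈ S (natural join on A, F): {(q, p, 12, 35, v, 1), (q, p, 12, 35, v, 19), (q, p, 12, 35, v, 27), (q, p, 12, 35, v, 8), (q, p, 16, 3, k, 1), (q, p, 16, 3, k, 19), (q, p, 16, 3, k, 27), (q, p, 16, 3, k, 8), (q, p, 23, 25, v, 1), (q, p, 23, 25, v, 19), (q, p, 23, 25, v, 27), (q, p, 23, 25, v, 8), (q, p, 28, 21, a, 1), (q, p, 28, 21, a, 19), (q, p, 28, 21, a, 27), (q, p, 28, 21, a, 8), (q, p, 4, 17, r, 1), (q, p, 4, 17, r, 19), (q, p, 4, 17, r, 27), (q, p, 4, 17, r, 8), (v, w, 30, 30, n, 13), (v, w, 30, 30, n, 19), (v, w, 30, 30, n, 2), (v, w, 30, 30, n, 24), (v, w, 30, 30, n, 32), (v, w, 30, 30, n, 34), (v, w, 36, 2, x, 13), (v, w, 36, 2, x, 19), (v, w, 36, 2, x, 2), (v, w, 36, 2, x, 24), (v, w, 36, 2, x, 32), (v, w, 36, 2, x, 34), (v, w, 38, 16, n, 13), (v, w, 38, 16, n, 19), (v, w, 38, 16, n, 2), (v, w, 38, 16, n, 24), (v, w, 38, 16, n, 32), (v, w, 38, 16, n, 34), (v, w, 9, 32, n, 13), (v, w, 9, 32, n, 19), (v, w, 9, 32, n, 2), (v, w, 9, 32, n, 24), (v, w, 9, 32, n, 32), (v, w, 9, 32, n, 34)}
(U ⨝ S) ⋈ Q (natural join on B): {(q, p, 12, 35, v, 1, 5), (q, p, 12, 35, v, 19, 5), (q, p, 12, 35, v, 27, 5), (q, p, 12, 35, v, 8, 5), (q, p, 23, 25, v, 1, 37), (q, p, 23, 25, v, 19, 37), (q, p, 23, 25, v, 27, 37), (q, p, 23, 25, v, 8, 37), (v, w, 36, 2, x, 13, 15), (v, w, 36, 2, x, 13, 22), (v, w, 36, 2, x, 13, 39), (v, w, 36, 2, x, 19, 15), (v, w, 36, 2, x, 19, 22), (v, w, 36, 2, x, 19, 39), (v, w, 36, 2, x, 2, 15), (v, w, 36, 2, x, 2, 22), (v, w, 36, 2, x, 2, 39), (v, w, 36, 2, x, 24, 15), (v, w, 36, 2, x, 24, 22), (v, w, 36, 2, x, 24, 39), (v, w, 36, 2, x, 32, 15), (v, w, 36, 2, x, 32, 22), (v, w, 36, 2, x, 32, 39), (v, w, 36, 2, x, 34, 15), (v, w, 36, 2, x, 34, 22), (v, w, 36, 2, x, 34, 39), (v, w, 9, 32, n, 13, 8), (v, w, 9, 32, n, 19, 8), (v, w, 9, 32, n, 2, 8), (v, w, 9, 32, n, 24, 8), (v, w, 9, 32, n, 32, 8), (v, w, 9, 32, n, 34, 8)}
Projecting to F, G, A, E, C: {(p, 12, q, 5, 1), (p, 12, q, 5, 19), (p, 12, q, 5, 27), (p, 12, q, 5, 8), (p, 23, q, 37, 1), (p, 23, q, 37, 19), (p, 23, q, 37, 27), (p, 23, q, 37, 8), (w, 36, v, 15, 13), (w, 36, v, 15, 19), (w, 36, v, 15, 2), (w, 36, v, 15, 24), (w, 36, v, 15, 32), (w, 36, v, 15, 34), (w, 36, v, 22, 13), (w, 36, v, 22, 19), (w, 36, v, 22, 2), (w, 36, v, 22, 24), (w, 36, v, 22, 32), (w, 36, v, 22, 34), (w, 36, v, 39, 13), (w, 36, v, 39, 19), (w, 36, v, 39, 2), (w, 36, v, 39, 24), (w, 36, v, 39, 32), (w, 36, v, 39, 34), (w, 9, v, 8, 13), (w, 9, v, 8, 19), (w, 9, v, 8, 2), (w, 9, v, 8, 24), (w, 9, v, 8, 32), (w, 9, v, 8, 34)}
Filtering on G < E leaves {(p, 23, q, 37, 1), (p, 23, q, 37, 19), (p, 23, q, 37, 27), (p, 23, q, 37, 8), (w, 36, v, 39, 13), (w, 36, v, 39, 19), (w, 36, v, 39, 2), (w, 36, v, 39, 24), (w, 36, v, 39, 32), (w, 36, v, 39, 34)}.
Projecting to G, E (8 duplicate(s) eliminated): {(23, 37), (36, 39)}

{(23, 37), (36, 39)}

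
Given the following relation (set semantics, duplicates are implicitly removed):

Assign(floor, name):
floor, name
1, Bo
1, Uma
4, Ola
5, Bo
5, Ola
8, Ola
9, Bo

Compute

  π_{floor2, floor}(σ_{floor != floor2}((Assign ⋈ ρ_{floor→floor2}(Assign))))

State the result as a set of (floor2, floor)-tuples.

{(1, 5), (1, 9), (4, 5), (4, 8), (5, 1), (5, 4), (5, 8), (5, 9), (8, 4), (8, 5), (9, 1), (9, 5)}

ρ[floor→floor2]: schema becomes (floor2, name); tuples unchanged.
Assign ⋈ ρ_{floor→floor2}(Assign) (natural join on name): {(1, Bo, 1), (1, Bo, 5), (1, Bo, 9), (1, Uma, 1), (4, Ola, 4), (4, Ola, 5), (4, Ola, 8), (5, Bo, 1), (5, Bo, 5), (5, Bo, 9), (5, Ola, 4), (5, Ola, 5), (5, Ola, 8), (8, Ola, 4), (8, Ola, 5), (8, Ola, 8), (9, Bo, 1), (9, Bo, 5), (9, Bo, 9)}
Apply σ_{floor != floor2}; surviving tuples: {(1, Bo, 5), (1, Bo, 9), (4, Ola, 5), (4, Ola, 8), (5, Bo, 1), (5, Bo, 9), (5, Ola, 4), (5, Ola, 8), (8, Ola, 4), (8, Ola, 5), (9, Bo, 1), (9, Bo, 5)}
π[floor2, floor]: project onto (floor2, floor) → {(1, 5), (1, 9), (4, 5), (4, 8), (5, 1), (5, 4), (5, 8), (5, 9), (8, 4), (8, 5), (9, 1), (9, 5)}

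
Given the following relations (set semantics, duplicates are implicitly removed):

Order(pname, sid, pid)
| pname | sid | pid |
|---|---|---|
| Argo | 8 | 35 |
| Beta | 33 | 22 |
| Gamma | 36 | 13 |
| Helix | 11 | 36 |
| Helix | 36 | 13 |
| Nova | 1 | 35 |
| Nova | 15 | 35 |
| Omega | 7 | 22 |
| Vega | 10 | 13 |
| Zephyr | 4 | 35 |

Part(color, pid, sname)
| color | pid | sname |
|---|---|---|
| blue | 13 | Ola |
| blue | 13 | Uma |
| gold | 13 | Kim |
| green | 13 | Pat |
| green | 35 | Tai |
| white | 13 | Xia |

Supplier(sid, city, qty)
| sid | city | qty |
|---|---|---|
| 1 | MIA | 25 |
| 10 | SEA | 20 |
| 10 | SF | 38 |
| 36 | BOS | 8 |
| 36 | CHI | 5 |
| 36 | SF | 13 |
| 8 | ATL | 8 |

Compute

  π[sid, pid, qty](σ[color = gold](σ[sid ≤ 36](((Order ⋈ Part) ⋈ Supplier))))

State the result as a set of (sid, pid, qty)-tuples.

{(10, 13, 20), (10, 13, 38), (36, 13, 13), (36, 13, 5), (36, 13, 8)}

Natural join on pid: {(Argo, 8, 35, green, Tai), (Gamma, 36, 13, blue, Ola), (Gamma, 36, 13, blue, Uma), (Gamma, 36, 13, gold, Kim), (Gamma, 36, 13, green, Pat), (Gamma, 36, 13, white, Xia), (Helix, 36, 13, blue, Ola), (Helix, 36, 13, blue, Uma), (Helix, 36, 13, gold, Kim), (Helix, 36, 13, green, Pat), (Helix, 36, 13, white, Xia), (Nova, 1, 35, green, Tai), (Nova, 15, 35, green, Tai), (Vega, 10, 13, blue, Ola), (Vega, 10, 13, blue, Uma), (Vega, 10, 13, gold, Kim), (Vega, 10, 13, green, Pat), (Vega, 10, 13, white, Xia), (Zephyr, 4, 35, green, Tai)}
Natural join on sid: {(Argo, 8, 35, green, Tai, ATL, 8), (Gamma, 36, 13, blue, Ola, BOS, 8), (Gamma, 36, 13, blue, Ola, CHI, 5), (Gamma, 36, 13, blue, Ola, SF, 13), (Gamma, 36, 13, blue, Uma, BOS, 8), (Gamma, 36, 13, blue, Uma, CHI, 5), (Gamma, 36, 13, blue, Uma, SF, 13), (Gamma, 36, 13, gold, Kim, BOS, 8), (Gamma, 36, 13, gold, Kim, CHI, 5), (Gamma, 36, 13, gold, Kim, SF, 13), (Gamma, 36, 13, green, Pat, BOS, 8), (Gamma, 36, 13, green, Pat, CHI, 5), (Gamma, 36, 13, green, Pat, SF, 13), (Gamma, 36, 13, white, Xia, BOS, 8), (Gamma, 36, 13, white, Xia, CHI, 5), (Gamma, 36, 13, white, Xia, SF, 13), (Helix, 36, 13, blue, Ola, BOS, 8), (Helix, 36, 13, blue, Ola, CHI, 5), (Helix, 36, 13, blue, Ola, SF, 13), (Helix, 36, 13, blue, Uma, BOS, 8), (Helix, 36, 13, blue, Uma, CHI, 5), (Helix, 36, 13, blue, Uma, SF, 13), (Helix, 36, 13, gold, Kim, BOS, 8), (Helix, 36, 13, gold, Kim, CHI, 5), (Helix, 36, 13, gold, Kim, SF, 13), (Helix, 36, 13, green, Pat, BOS, 8), (Helix, 36, 13, green, Pat, CHI, 5), (Helix, 36, 13, green, Pat, SF, 13), (Helix, 36, 13, white, Xia, BOS, 8), (Helix, 36, 13, white, Xia, CHI, 5), (Helix, 36, 13, white, Xia, SF, 13), (Nova, 1, 35, green, Tai, MIA, 25), (Vega, 10, 13, blue, Ola, SEA, 20), (Vega, 10, 13, blue, Ola, SF, 38), (Vega, 10, 13, blue, Uma, SEA, 20), (Vega, 10, 13, blue, Uma, SF, 38), (Vega, 10, 13, gold, Kim, SEA, 20), (Vega, 10, 13, gold, Kim, SF, 38), (Vega, 10, 13, green, Pat, SEA, 20), (Vega, 10, 13, green, Pat, SF, 38), (Vega, 10, 13, white, Xia, SEA, 20), (Vega, 10, 13, white, Xia, SF, 38)}
Filtering on sid ≤ 36 leaves {(Argo, 8, 35, green, Tai, ATL, 8), (Gamma, 36, 13, blue, Ola, BOS, 8), (Gamma, 36, 13, blue, Ola, CHI, 5), (Gamma, 36, 13, blue, Ola, SF, 13), (Gamma, 36, 13, blue, Uma, BOS, 8), (Gamma, 36, 13, blue, Uma, CHI, 5), (Gamma, 36, 13, blue, Uma, SF, 13), (Gamma, 36, 13, gold, Kim, BOS, 8), (Gamma, 36, 13, gold, Kim, CHI, 5), (Gamma, 36, 13, gold, Kim, SF, 13), (Gamma, 36, 13, green, Pat, BOS, 8), (Gamma, 36, 13, green, Pat, CHI, 5), (Gamma, 36, 13, green, Pat, SF, 13), (Gamma, 36, 13, white, Xia, BOS, 8), (Gamma, 36, 13, white, Xia, CHI, 5), (Gamma, 36, 13, white, Xia, SF, 13), (Helix, 36, 13, blue, Ola, BOS, 8), (Helix, 36, 13, blue, Ola, CHI, 5), (Helix, 36, 13, blue, Ola, SF, 13), (Helix, 36, 13, blue, Uma, BOS, 8), (Helix, 36, 13, blue, Uma, CHI, 5), (Helix, 36, 13, blue, Uma, SF, 13), (Helix, 36, 13, gold, Kim, BOS, 8), (Helix, 36, 13, gold, Kim, CHI, 5), (Helix, 36, 13, gold, Kim, SF, 13), (Helix, 36, 13, green, Pat, BOS, 8), (Helix, 36, 13, green, Pat, CHI, 5), (Helix, 36, 13, green, Pat, SF, 13), (Helix, 36, 13, white, Xia, BOS, 8), (Helix, 36, 13, white, Xia, CHI, 5), (Helix, 36, 13, white, Xia, SF, 13), (Nova, 1, 35, green, Tai, MIA, 25), (Vega, 10, 13, blue, Ola, SEA, 20), (Vega, 10, 13, blue, Ola, SF, 38), (Vega, 10, 13, blue, Uma, SEA, 20), (Vega, 10, 13, blue, Uma, SF, 38), (Vega, 10, 13, gold, Kim, SEA, 20), (Vega, 10, 13, gold, Kim, SF, 38), (Vega, 10, 13, green, Pat, SEA, 20), (Vega, 10, 13, green, Pat, SF, 38), (Vega, 10, 13, white, Xia, SEA, 20), (Vega, 10, 13, white, Xia, SF, 38)}.
Filtering on color = gold leaves {(Gamma, 36, 13, gold, Kim, BOS, 8), (Gamma, 36, 13, gold, Kim, CHI, 5), (Gamma, 36, 13, gold, Kim, SF, 13), (Helix, 36, 13, gold, Kim, BOS, 8), (Helix, 36, 13, gold, Kim, CHI, 5), (Helix, 36, 13, gold, Kim, SF, 13), (Vega, 10, 13, gold, Kim, SEA, 20), (Vega, 10, 13, gold, Kim, SF, 38)}.
Projecting to sid, pid, qty (3 duplicate(s) eliminated): {(10, 13, 20), (10, 13, 38), (36, 13, 13), (36, 13, 5), (36, 13, 8)}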